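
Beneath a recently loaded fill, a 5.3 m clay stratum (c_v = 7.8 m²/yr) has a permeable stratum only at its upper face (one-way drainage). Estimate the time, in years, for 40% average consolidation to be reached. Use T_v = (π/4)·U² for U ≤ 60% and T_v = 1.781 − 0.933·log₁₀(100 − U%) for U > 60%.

t ≈ 0.453 years

Drainage path length: H_d = H = 5.3 m (single drainage).
U ≤ 60%: T_v = (π/4)·U² = (π/4)×0.4² = 0.12566.
t = T_v·H_d²/c_v = 0.12566×5.3²/7.8 = 0.4525 years.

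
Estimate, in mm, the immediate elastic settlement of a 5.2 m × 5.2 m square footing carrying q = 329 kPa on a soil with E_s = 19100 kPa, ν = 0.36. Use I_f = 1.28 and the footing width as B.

S_e ≈ 99.8 mm

Immediate (elastic) settlement: S_e = q·B·(1−ν²)/E_s · I_f.
S_e = 329 × 5.2 × (1 − 0.36²) / 19100 × 1.28
    = 329 × 5.2 × 0.8704 / 19100 × 1.28
    = 0.09979 m = 99.79 mm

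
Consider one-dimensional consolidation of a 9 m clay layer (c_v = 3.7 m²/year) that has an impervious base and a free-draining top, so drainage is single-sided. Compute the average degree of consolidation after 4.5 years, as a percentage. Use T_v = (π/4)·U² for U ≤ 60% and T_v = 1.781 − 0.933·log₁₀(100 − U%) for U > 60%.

Drainage path length: H_d = H = 9 m (single drainage).
T_v = c_v·t/H_d² = 3.7×4.5/9² = 0.20556.
T_v = 0.20556 corresponds to the U ≤ 60% branch:
U = √(4T_v/π) = 0.5116

U ≈ 51.2 %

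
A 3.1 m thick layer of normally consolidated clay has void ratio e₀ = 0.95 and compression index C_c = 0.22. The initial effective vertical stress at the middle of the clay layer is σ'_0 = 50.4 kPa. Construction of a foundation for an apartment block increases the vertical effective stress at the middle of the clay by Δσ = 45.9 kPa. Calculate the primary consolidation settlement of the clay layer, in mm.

Final effective stress: σ'_f = σ'_0 + Δσ = 50.4 + 45.9 = 96.3 kPa.
Normally consolidated clay, so the full stress increment lies on the virgin compression line:
S_c = C_c·H/(1+e₀)·log₁₀(σ'_f/σ'_0) = 0.22×3.1/(1+0.95)×log₁₀(96.3/50.4)
    = 0.34974 × 0.2812 = 0.09835 m

S_c ≈ 98.3 mm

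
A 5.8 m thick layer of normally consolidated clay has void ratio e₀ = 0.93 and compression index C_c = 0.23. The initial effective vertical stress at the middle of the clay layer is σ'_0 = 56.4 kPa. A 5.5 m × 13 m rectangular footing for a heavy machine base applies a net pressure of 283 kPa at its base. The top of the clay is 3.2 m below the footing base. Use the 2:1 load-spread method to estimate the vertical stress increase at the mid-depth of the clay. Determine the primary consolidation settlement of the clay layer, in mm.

Mid-depth of clay below the footing base: z = 3.2 + 5.8/2 = 6.1 m.
Stress increase at mid-clay by the 2:1 spreading method:
Δσ = qBL/((B+z)(L+z)) = 283×5.5×13/((5.5+6.1)(13+6.1)) = 91.327 kPa
Final effective stress: σ'_f = σ'_0 + Δσ = 56.4 + 91.327 = 147.73 kPa.
Normally consolidated clay, so the full stress increment lies on the virgin compression line:
S_c = C_c·H/(1+e₀)·log₁₀(σ'_f/σ'_0) = 0.23×5.8/(1+0.93)×log₁₀(147.73/56.4)
    = 0.69119 × 0.41819 = 0.289 m

S_c ≈ 289 mm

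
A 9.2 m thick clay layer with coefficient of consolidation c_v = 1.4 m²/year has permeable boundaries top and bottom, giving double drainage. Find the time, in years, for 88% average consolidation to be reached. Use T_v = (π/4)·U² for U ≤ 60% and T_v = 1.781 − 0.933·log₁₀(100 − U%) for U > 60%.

Drainage path length: H_d = H/2 = 4.6 m (double drainage).
U > 60%: T_v = 1.781 − 0.933·log₁₀(100 − 88) = 0.77412.
t = T_v·H_d²/c_v = 0.77412×4.6²/1.4 = 11.7 years.

t ≈ 11.7 years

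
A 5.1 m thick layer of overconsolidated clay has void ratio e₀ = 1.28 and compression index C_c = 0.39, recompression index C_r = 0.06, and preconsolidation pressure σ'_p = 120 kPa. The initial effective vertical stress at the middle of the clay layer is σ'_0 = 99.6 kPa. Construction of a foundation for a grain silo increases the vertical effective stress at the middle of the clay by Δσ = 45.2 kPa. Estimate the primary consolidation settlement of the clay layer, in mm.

Final effective stress: σ'_f = 99.6 + 45.2 = 144.8 kPa.
σ'_f = 144.8 > σ'_p = 120 kPa, so the stress path crosses the preconsolidation pressure — recompression up to σ'_p, then virgin compression beyond:
S_c = H/(1+e₀)·[C_r·log₁₀(σ'_p/σ'_0) + C_c·log₁₀(σ'_f/σ'_p)]
    = 5.1/2.28 × [0.06×log₁₀(120/99.6) + 0.39×log₁₀(144.8/120)]
    = 2.2368 × [0.0048553 + 0.031819] = 0.08203 m

S_c ≈ 82 mm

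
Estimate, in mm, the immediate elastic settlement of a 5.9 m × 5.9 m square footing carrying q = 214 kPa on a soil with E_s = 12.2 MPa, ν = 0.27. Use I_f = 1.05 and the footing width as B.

S_e ≈ 101 mm

Immediate (elastic) settlement: S_e = q·B·(1−ν²)/E_s · I_f.
E_s = 12.2 MPa = 12200 kPa.
S_e = 214 × 5.9 × (1 − 0.27²) / 12200 × 1.05
    = 214 × 5.9 × 0.9271 / 12200 × 1.05
    = 0.1007 m = 100.7 mm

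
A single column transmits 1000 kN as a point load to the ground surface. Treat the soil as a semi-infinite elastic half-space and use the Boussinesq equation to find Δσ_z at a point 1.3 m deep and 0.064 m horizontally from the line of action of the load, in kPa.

Δσ_z ≈ 281 kPa

Boussinesq vertical stress below a point load on an elastic half-space:
Δσ_z = 3P/(2πz²) · [1 + (r/z)²]^(−5/2)
r/z = 0.064/1.3 = 0.049231; [1+(r/z)²]^(−5/2) = 0.99397.
Δσ_z = 3×1000/(2π×1.3²) × 0.99397 = 282.52 × 0.99397 = 280.8 kPa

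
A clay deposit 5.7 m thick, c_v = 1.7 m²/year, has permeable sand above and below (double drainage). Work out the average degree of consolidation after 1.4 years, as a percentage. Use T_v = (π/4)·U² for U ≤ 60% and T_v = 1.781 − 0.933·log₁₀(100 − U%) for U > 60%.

U ≈ 60.7 %

Drainage path length: H_d = H/2 = 2.85 m (double drainage).
T_v = c_v·t/H_d² = 1.7×1.4/2.85² = 0.29301.
T_v = 0.29301 corresponds to the U > 60% branch:
U = 1 − 10^((1.781 − T_v)/0.933)/100 = 0.6066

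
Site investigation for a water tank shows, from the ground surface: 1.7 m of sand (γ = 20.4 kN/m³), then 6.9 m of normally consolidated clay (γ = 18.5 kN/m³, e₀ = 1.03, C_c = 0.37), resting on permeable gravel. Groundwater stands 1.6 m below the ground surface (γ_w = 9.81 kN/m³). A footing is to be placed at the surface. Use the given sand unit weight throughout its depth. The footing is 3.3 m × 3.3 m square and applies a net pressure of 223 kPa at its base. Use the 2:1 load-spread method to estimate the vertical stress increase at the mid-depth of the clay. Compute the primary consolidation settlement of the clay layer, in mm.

S_c ≈ 234 mm

Mid-depth of clay below the ground surface: z = 1.7 + 6.9/2 = 5.15 m.
Total vertical stress at mid-clay: σ_v = 20.4×1.7 + 18.5×3.45 = 98.505 kPa.
Pore pressure: u = 9.81×(5.15 − 1.6) = 34.825 kPa.
Initial effective stress: σ'_0 = σ_v − u = 98.505 − 34.825 = 63.68 kPa.
Stress increase at mid-clay by the 2:1 spreading method:
Δσ = qBL/((B+z)(L+z)) = 223×3.3×3.3/((3.3+5.15)(3.3+5.15)) = 34.011 kPa
Final effective stress: σ'_f = σ'_0 + Δσ = 63.68 + 34.011 = 97.691 kPa.
Normally consolidated clay, so the full stress increment lies on the virgin compression line:
S_c = C_c·H/(1+e₀)·log₁₀(σ'_f/σ'_0) = 0.37×6.9/(1+1.03)×log₁₀(97.691/63.68)
    = 1.2576 × 0.18585 = 0.2337 m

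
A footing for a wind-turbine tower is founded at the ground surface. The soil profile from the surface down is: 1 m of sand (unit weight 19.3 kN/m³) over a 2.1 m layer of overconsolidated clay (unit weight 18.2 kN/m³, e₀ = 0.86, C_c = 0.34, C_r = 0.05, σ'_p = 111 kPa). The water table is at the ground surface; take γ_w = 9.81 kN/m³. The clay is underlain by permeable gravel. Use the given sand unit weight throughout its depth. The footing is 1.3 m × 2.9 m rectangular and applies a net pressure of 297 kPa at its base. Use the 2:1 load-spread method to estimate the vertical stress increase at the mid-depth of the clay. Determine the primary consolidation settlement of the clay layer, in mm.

S_c ≈ 37.9 mm

Mid-depth of clay below the ground surface: z = 1 + 2.1/2 = 2.05 m.
Total vertical stress at mid-clay: σ_v = 19.3×1 + 18.2×1.05 = 38.41 kPa.
Pore pressure: u = 9.81×(2.05 − 0) = 20.11 kPa.
Initial effective stress: σ'_0 = σ_v − u = 38.41 − 20.11 = 18.3 kPa.
Stress increase at mid-clay by the 2:1 spreading method:
Δσ = qBL/((B+z)(L+z)) = 297×1.3×2.9/((1.3+2.05)(2.9+2.05)) = 67.522 kPa
Final effective stress: σ'_f = 18.3 + 67.522 = 85.822 kPa.
σ'_f = 85.822 ≤ σ'_p = 111 kPa, so the clay remains overconsolidated and only the recompression index applies:
S_c = C_r·H/(1+e₀)·log₁₀(σ'_f/σ'_0) = 0.05×2.1/1.86×log₁₀(85.822/18.3)
    = 0.05645 × 0.67115 = 0.03789 m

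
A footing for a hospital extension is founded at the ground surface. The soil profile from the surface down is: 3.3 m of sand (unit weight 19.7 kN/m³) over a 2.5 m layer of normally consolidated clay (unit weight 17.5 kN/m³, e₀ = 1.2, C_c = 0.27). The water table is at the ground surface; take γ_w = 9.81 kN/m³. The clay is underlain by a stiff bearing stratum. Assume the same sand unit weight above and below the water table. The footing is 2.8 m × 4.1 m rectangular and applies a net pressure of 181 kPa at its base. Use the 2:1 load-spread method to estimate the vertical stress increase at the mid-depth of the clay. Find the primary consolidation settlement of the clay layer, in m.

Mid-depth of clay below the ground surface: z = 3.3 + 2.5/2 = 4.55 m.
Total vertical stress at mid-clay: σ_v = 19.7×3.3 + 17.5×1.25 = 86.885 kPa.
Pore pressure: u = 9.81×(4.55 − 0) = 44.636 kPa.
Initial effective stress: σ'_0 = σ_v − u = 86.885 − 44.636 = 42.249 kPa.
Stress increase at mid-clay by the 2:1 spreading method:
Δσ = qBL/((B+z)(L+z)) = 181×2.8×4.1/((2.8+4.55)(4.1+4.55)) = 32.683 kPa
Final effective stress: σ'_f = σ'_0 + Δσ = 42.249 + 32.683 = 74.932 kPa.
Normally consolidated clay, so the full stress increment lies on the virgin compression line:
S_c = C_c·H/(1+e₀)·log₁₀(σ'_f/σ'_0) = 0.27×2.5/(1+1.2)×log₁₀(74.932/42.249)
    = 0.30682 × 0.24885 = 0.07635 m

S_c ≈ 0.0764 m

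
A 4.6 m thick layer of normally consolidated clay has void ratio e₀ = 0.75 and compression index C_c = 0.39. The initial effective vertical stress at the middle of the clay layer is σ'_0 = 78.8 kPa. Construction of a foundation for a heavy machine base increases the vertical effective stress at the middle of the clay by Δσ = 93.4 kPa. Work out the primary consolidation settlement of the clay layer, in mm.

Final effective stress: σ'_f = σ'_0 + Δσ = 78.8 + 93.4 = 172.2 kPa.
Normally consolidated clay, so the full stress increment lies on the virgin compression line:
S_c = C_c·H/(1+e₀)·log₁₀(σ'_f/σ'_0) = 0.39×4.6/(1+0.75)×log₁₀(172.2/78.8)
    = 1.0251 × 0.33951 = 0.348 m

S_c ≈ 348 mm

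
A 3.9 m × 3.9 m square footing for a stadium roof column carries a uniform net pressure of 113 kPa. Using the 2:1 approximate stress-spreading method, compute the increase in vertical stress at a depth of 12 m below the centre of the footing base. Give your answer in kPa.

Δσ_z ≈ 6.8 kPa

By the 2:1 method the load spreads at 1 horizontal : 2 vertical, so at depth z the loaded area has grown by z in each plan dimension:
Δσ = qBL/((B+z)(L+z)) = 113×3.9×3.9/((3.9+12)(3.9+12)) = 6.7985 kPa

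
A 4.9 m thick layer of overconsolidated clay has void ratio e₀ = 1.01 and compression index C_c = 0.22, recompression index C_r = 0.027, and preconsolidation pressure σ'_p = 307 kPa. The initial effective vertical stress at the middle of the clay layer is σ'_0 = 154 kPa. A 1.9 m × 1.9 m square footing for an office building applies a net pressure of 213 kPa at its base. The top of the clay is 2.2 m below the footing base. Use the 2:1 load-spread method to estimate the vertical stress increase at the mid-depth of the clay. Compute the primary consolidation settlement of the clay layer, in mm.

S_c ≈ 3.15 mm

Mid-depth of clay below the footing base: z = 2.2 + 4.9/2 = 4.65 m.
Stress increase at mid-clay by the 2:1 spreading method:
Δσ = qBL/((B+z)(L+z)) = 213×1.9×1.9/((1.9+4.65)(1.9+4.65)) = 17.923 kPa
Final effective stress: σ'_f = 154 + 17.923 = 171.92 kPa.
σ'_f = 171.92 ≤ σ'_p = 307 kPa, so the clay remains overconsolidated and only the recompression index applies:
S_c = C_r·H/(1+e₀)·log₁₀(σ'_f/σ'_0) = 0.027×4.9/2.01×log₁₀(171.92/154)
    = 0.065821 × 0.047806 = 0.003147 m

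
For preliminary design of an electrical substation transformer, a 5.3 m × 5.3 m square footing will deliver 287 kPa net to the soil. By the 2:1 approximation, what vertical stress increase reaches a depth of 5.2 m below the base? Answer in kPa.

By the 2:1 method the load spreads at 1 horizontal : 2 vertical, so at depth z the loaded area has grown by z in each plan dimension:
Δσ = qBL/((B+z)(L+z)) = 287×5.3×5.3/((5.3+5.2)(5.3+5.2)) = 73.123 kPa

Δσ_z ≈ 73.1 kPa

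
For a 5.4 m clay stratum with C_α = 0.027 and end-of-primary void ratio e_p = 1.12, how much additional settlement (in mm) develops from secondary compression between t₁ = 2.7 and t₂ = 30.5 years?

Secondary compression: S_s = C_α·H/(1+e_p)·log₁₀(t₂/t₁)
S_s = 0.027×5.4/(1+1.12)×log₁₀(30.5/2.7)
    = 0.06877 × 1.053 = 0.07241 m

S_s ≈ 72.4 mm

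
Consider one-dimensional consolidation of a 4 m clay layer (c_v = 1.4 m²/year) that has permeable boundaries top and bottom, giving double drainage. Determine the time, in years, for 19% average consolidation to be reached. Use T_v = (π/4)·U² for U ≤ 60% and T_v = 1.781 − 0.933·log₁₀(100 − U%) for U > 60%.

t ≈ 0.081 years

Drainage path length: H_d = H/2 = 2 m (double drainage).
U ≤ 60%: T_v = (π/4)·U² = (π/4)×0.19² = 0.028353.
t = T_v·H_d²/c_v = 0.028353×2²/1.4 = 0.08101 years.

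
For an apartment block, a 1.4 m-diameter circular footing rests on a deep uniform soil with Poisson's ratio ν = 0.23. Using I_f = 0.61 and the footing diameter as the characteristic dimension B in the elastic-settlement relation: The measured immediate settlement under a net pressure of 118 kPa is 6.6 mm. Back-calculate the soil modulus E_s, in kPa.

S_e = q·B·(1−ν²)/E_s · I_f  ⇒  E_s = q·B·(1−ν²)·I_f / S_e.
E_s = 118 × 1.4 × 0.9471 × 0.61 / 0.0066 = 14460 kPa

E_s ≈ 14500 kPa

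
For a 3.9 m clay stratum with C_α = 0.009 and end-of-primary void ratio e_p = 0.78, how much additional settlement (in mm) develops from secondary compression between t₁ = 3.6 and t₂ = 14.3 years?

Secondary compression: S_s = C_α·H/(1+e_p)·log₁₀(t₂/t₁)
S_s = 0.009×3.9/(1+0.78)×log₁₀(14.3/3.6)
    = 0.01972 × 0.599 = 0.01181 m

S_s ≈ 11.8 mm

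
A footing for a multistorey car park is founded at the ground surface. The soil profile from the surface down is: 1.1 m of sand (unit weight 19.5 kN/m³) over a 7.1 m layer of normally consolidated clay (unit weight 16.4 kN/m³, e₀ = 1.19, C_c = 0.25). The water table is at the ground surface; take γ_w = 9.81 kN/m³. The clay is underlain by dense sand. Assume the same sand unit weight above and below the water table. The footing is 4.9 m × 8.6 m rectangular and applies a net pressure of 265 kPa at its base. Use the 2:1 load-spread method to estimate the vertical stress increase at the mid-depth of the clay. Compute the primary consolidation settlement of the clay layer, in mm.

Mid-depth of clay below the ground surface: z = 1.1 + 7.1/2 = 4.65 m.
Total vertical stress at mid-clay: σ_v = 19.5×1.1 + 16.4×3.55 = 79.67 kPa.
Pore pressure: u = 9.81×(4.65 − 0) = 45.617 kPa.
Initial effective stress: σ'_0 = σ_v − u = 79.67 − 45.617 = 34.053 kPa.
Stress increase at mid-clay by the 2:1 spreading method:
Δσ = qBL/((B+z)(L+z)) = 265×4.9×8.6/((4.9+4.65)(8.6+4.65)) = 88.251 kPa
Final effective stress: σ'_f = σ'_0 + Δσ = 34.053 + 88.251 = 122.3 kPa.
Normally consolidated clay, so the full stress increment lies on the virgin compression line:
S_c = C_c·H/(1+e₀)·log₁₀(σ'_f/σ'_0) = 0.25×7.1/(1+1.19)×log₁₀(122.3/34.053)
    = 0.8105 × 0.55527 = 0.45 m

S_c ≈ 450 mm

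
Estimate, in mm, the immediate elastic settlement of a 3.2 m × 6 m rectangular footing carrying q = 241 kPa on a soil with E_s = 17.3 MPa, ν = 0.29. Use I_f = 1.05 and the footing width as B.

Immediate (elastic) settlement: S_e = q·B·(1−ν²)/E_s · I_f.
E_s = 17.3 MPa = 17300 kPa.
S_e = 241 × 3.2 × (1 − 0.29²) / 17300 × 1.05
    = 241 × 3.2 × 0.9159 / 17300 × 1.05
    = 0.04287 m = 42.87 mm

S_e ≈ 42.9 mm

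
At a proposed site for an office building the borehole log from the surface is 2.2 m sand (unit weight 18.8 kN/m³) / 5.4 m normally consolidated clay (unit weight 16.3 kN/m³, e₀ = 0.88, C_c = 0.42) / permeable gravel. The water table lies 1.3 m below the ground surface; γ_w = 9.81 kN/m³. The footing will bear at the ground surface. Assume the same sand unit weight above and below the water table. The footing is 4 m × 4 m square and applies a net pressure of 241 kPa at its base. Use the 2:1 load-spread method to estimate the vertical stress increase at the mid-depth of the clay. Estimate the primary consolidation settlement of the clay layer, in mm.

Mid-depth of clay below the ground surface: z = 2.2 + 5.4/2 = 4.9 m.
Total vertical stress at mid-clay: σ_v = 18.8×2.2 + 16.3×2.7 = 85.37 kPa.
Pore pressure: u = 9.81×(4.9 − 1.3) = 35.316 kPa.
Initial effective stress: σ'_0 = σ_v − u = 85.37 − 35.316 = 50.054 kPa.
Stress increase at mid-clay by the 2:1 spreading method:
Δσ = qBL/((B+z)(L+z)) = 241×4×4/((4+4.9)(4+4.9)) = 48.681 kPa
Final effective stress: σ'_f = σ'_0 + Δσ = 50.054 + 48.681 = 98.735 kPa.
Normally consolidated clay, so the full stress increment lies on the virgin compression line:
S_c = C_c·H/(1+e₀)·log₁₀(σ'_f/σ'_0) = 0.42×5.4/(1+0.88)×log₁₀(98.735/50.054)
    = 1.2064 × 0.29503 = 0.3559 m

S_c ≈ 356 mm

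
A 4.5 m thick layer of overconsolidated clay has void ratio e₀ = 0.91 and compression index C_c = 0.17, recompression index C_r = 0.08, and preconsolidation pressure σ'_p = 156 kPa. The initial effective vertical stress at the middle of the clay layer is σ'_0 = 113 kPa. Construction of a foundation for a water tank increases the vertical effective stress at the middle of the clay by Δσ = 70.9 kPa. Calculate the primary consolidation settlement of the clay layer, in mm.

S_c ≈ 55 mm

Final effective stress: σ'_f = 113 + 70.9 = 183.9 kPa.
σ'_f = 183.9 > σ'_p = 156 kPa, so the stress path crosses the preconsolidation pressure — recompression up to σ'_p, then virgin compression beyond:
S_c = H/(1+e₀)·[C_r·log₁₀(σ'_p/σ'_0) + C_c·log₁₀(σ'_f/σ'_p)]
    = 4.5/1.91 × [0.08×log₁₀(156/113) + 0.17×log₁₀(183.9/156)]
    = 2.356 × [0.011204 + 0.012148] = 0.05502 m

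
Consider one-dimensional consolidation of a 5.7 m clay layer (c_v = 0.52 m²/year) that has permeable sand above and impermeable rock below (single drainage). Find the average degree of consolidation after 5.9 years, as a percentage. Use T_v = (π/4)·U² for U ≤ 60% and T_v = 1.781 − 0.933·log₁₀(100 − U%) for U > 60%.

Drainage path length: H_d = H = 5.7 m (single drainage).
T_v = c_v·t/H_d² = 0.52×5.9/5.7² = 0.094429.
T_v = 0.094429 corresponds to the U ≤ 60% branch:
U = √(4T_v/π) = 0.3467

U ≈ 34.7 %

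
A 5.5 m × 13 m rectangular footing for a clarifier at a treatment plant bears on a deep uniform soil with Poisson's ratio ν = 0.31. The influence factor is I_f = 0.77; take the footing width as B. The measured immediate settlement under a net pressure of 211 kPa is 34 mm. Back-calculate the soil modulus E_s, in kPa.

S_e = q·B·(1−ν²)/E_s · I_f  ⇒  E_s = q·B·(1−ν²)·I_f / S_e.
E_s = 211 × 5.5 × 0.9039 × 0.77 / 0.034 = 23760 kPa

E_s ≈ 23800 kPa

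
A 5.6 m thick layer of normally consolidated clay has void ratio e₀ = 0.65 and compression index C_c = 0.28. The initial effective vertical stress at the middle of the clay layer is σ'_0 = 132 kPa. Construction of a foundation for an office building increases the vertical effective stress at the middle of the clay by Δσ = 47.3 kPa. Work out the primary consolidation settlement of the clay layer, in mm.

Final effective stress: σ'_f = σ'_0 + Δσ = 132 + 47.3 = 179.3 kPa.
Normally consolidated clay, so the full stress increment lies on the virgin compression line:
S_c = C_c·H/(1+e₀)·log₁₀(σ'_f/σ'_0) = 0.28×5.6/(1+0.65)×log₁₀(179.3/132)
    = 0.9503 × 0.13301 = 0.1264 m

S_c ≈ 126 mm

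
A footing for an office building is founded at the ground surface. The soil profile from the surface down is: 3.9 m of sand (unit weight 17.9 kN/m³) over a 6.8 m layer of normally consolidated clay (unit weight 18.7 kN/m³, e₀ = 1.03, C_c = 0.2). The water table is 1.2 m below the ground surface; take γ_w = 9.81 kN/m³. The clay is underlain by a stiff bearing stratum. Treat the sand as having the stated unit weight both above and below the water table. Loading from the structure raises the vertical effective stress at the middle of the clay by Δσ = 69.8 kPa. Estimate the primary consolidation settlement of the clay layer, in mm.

S_c ≈ 194 mm

Mid-depth of clay below the ground surface: z = 3.9 + 6.8/2 = 7.3 m.
Total vertical stress at mid-clay: σ_v = 17.9×3.9 + 18.7×3.4 = 133.39 kPa.
Pore pressure: u = 9.81×(7.3 − 1.2) = 59.841 kPa.
Initial effective stress: σ'_0 = σ_v − u = 133.39 − 59.841 = 73.549 kPa.
Final effective stress: σ'_f = σ'_0 + Δσ = 73.549 + 69.8 = 143.35 kPa.
Normally consolidated clay, so the full stress increment lies on the virgin compression line:
S_c = C_c·H/(1+e₀)·log₁₀(σ'_f/σ'_0) = 0.2×6.8/(1+1.03)×log₁₀(143.35/73.549)
    = 0.66995 × 0.28982 = 0.1942 m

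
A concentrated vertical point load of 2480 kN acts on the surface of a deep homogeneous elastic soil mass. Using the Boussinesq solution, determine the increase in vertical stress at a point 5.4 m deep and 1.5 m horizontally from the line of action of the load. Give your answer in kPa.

Δσ_z ≈ 33.7 kPa

Boussinesq vertical stress below a point load on an elastic half-space:
Δσ_z = 3P/(2πz²) · [1 + (r/z)²]^(−5/2)
r/z = 1.5/5.4 = 0.27778; [1+(r/z)²]^(−5/2) = 0.83042.
Δσ_z = 3×2480/(2π×5.4²) × 0.83042 = 40.607 × 0.83042 = 33.72 kPa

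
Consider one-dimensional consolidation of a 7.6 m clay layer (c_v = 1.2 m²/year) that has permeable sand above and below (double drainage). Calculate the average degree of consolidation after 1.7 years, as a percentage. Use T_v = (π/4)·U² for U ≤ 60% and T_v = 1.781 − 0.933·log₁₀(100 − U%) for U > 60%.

U ≈ 42.4 %

Drainage path length: H_d = H/2 = 3.8 m (double drainage).
T_v = c_v·t/H_d² = 1.2×1.7/3.8² = 0.14127.
T_v = 0.14127 corresponds to the U ≤ 60% branch:
U = √(4T_v/π) = 0.4241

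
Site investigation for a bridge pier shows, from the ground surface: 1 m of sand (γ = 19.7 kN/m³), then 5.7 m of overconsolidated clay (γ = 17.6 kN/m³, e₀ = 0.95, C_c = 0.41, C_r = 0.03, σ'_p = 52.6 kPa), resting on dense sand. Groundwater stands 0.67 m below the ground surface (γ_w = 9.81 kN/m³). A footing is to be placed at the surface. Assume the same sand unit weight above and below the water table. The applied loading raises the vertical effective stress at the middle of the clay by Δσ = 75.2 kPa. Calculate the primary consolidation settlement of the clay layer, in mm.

S_c ≈ 414 mm

Mid-depth of clay below the ground surface: z = 1 + 5.7/2 = 3.85 m.
Total vertical stress at mid-clay: σ_v = 19.7×1 + 17.6×2.85 = 69.86 kPa.
Pore pressure: u = 9.81×(3.85 − 0.67) = 31.196 kPa.
Initial effective stress: σ'_0 = σ_v − u = 69.86 − 31.196 = 38.664 kPa.
Final effective stress: σ'_f = 38.664 + 75.2 = 113.86 kPa.
σ'_f = 113.86 > σ'_p = 52.6 kPa, so the stress path crosses the preconsolidation pressure — recompression up to σ'_p, then virgin compression beyond:
S_c = H/(1+e₀)·[C_r·log₁₀(σ'_p/σ'_0) + C_c·log₁₀(σ'_f/σ'_p)]
    = 5.7/1.95 × [0.03×log₁₀(52.6/38.664) + 0.41×log₁₀(113.86/52.6)]
    = 2.9231 × [0.0040104 + 0.13751] = 0.4137 m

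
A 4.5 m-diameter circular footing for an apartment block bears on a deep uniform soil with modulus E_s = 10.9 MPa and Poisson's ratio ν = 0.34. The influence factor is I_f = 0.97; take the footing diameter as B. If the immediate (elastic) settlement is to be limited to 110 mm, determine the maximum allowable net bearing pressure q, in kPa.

q ≈ 311 kPa

E_s = 10.9 MPa = 10900 kPa.
S_e = q·B·(1−ν²)/E_s · I_f  ⇒  q = S_e·E_s / (B·(1−ν²)·I_f).
q = 0.11 × 10900 / (4.5 × 0.8844 × 0.97) = 310.6 kPa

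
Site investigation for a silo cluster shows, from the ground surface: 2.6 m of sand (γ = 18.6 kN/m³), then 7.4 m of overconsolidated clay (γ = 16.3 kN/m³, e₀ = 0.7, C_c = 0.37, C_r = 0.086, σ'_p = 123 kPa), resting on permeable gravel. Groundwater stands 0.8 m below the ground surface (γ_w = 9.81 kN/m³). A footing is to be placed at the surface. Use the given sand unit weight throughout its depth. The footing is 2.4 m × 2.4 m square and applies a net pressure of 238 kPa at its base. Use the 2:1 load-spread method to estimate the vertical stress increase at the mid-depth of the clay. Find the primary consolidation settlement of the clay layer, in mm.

S_c ≈ 46.5 mm

Mid-depth of clay below the ground surface: z = 2.6 + 7.4/2 = 6.3 m.
Total vertical stress at mid-clay: σ_v = 18.6×2.6 + 16.3×3.7 = 108.67 kPa.
Pore pressure: u = 9.81×(6.3 − 0.8) = 53.955 kPa.
Initial effective stress: σ'_0 = σ_v − u = 108.67 − 53.955 = 54.715 kPa.
Stress increase at mid-clay by the 2:1 spreading method:
Δσ = qBL/((B+z)(L+z)) = 238×2.4×2.4/((2.4+6.3)(2.4+6.3)) = 18.112 kPa
Final effective stress: σ'_f = 54.715 + 18.112 = 72.827 kPa.
σ'_f = 72.827 ≤ σ'_p = 123 kPa, so the clay remains overconsolidated and only the recompression index applies:
S_c = C_r·H/(1+e₀)·log₁₀(σ'_f/σ'_0) = 0.086×7.4/1.7×log₁₀(72.827/54.715)
    = 0.37435 × 0.12419 = 0.04649 m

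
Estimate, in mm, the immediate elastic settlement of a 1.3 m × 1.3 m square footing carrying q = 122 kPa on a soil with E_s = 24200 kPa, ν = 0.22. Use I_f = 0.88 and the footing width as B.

S_e ≈ 5.49 mm

Immediate (elastic) settlement: S_e = q·B·(1−ν²)/E_s · I_f.
S_e = 122 × 1.3 × (1 − 0.22²) / 24200 × 0.88
    = 122 × 1.3 × 0.9516 / 24200 × 0.88
    = 0.005488 m = 5.488 mm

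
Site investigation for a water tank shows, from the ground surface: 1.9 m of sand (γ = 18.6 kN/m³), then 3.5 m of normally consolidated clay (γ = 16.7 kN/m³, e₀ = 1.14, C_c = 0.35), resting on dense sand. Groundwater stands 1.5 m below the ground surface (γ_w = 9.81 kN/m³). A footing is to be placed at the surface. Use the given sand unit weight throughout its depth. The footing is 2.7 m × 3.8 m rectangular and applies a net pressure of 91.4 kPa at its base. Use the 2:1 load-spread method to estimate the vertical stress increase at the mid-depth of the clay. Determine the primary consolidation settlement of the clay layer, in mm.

S_c ≈ 93.4 mm

Mid-depth of clay below the ground surface: z = 1.9 + 3.5/2 = 3.65 m.
Total vertical stress at mid-clay: σ_v = 18.6×1.9 + 16.7×1.75 = 64.565 kPa.
Pore pressure: u = 9.81×(3.65 − 1.5) = 21.091 kPa.
Initial effective stress: σ'_0 = σ_v − u = 64.565 − 21.091 = 43.474 kPa.
Stress increase at mid-clay by the 2:1 spreading method:
Δσ = qBL/((B+z)(L+z)) = 91.4×2.7×3.8/((2.7+3.65)(3.8+3.65)) = 19.823 kPa
Final effective stress: σ'_f = σ'_0 + Δσ = 43.474 + 19.823 = 63.297 kPa.
Normally consolidated clay, so the full stress increment lies on the virgin compression line:
S_c = C_c·H/(1+e₀)·log₁₀(σ'_f/σ'_0) = 0.35×3.5/(1+1.14)×log₁₀(63.297/43.474)
    = 0.57243 × 0.16315 = 0.09339 m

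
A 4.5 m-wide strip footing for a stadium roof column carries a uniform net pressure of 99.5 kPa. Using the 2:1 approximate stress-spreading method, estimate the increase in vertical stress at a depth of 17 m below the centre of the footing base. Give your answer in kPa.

Δσ_z ≈ 20.8 kPa

By the 2:1 method the load spreads at 1 horizontal : 2 vertical, so at depth z the loaded area has grown by z in each plan dimension:
Δσ = qB/(B+z) = 99.5×4.5/(4.5+17) = 20.826 kPa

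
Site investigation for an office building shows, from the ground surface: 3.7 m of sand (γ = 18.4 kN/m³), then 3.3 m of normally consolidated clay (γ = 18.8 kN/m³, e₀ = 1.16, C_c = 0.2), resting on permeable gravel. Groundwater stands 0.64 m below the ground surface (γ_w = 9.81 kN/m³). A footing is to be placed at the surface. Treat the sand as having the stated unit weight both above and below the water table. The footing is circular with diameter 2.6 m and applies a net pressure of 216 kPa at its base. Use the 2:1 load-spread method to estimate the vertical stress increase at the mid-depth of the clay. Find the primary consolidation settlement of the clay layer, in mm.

S_c ≈ 48.1 mm

Mid-depth of clay below the ground surface: z = 3.7 + 3.3/2 = 5.35 m.
Total vertical stress at mid-clay: σ_v = 18.4×3.7 + 18.8×1.65 = 99.1 kPa.
Pore pressure: u = 9.81×(5.35 − 0.64) = 46.205 kPa.
Initial effective stress: σ'_0 = σ_v − u = 99.1 − 46.205 = 52.895 kPa.
Stress increase at mid-clay by the 2:1 spreading method:
Δσ ≈ qD²/(D+z)² = 216×2.6²/(2.6+5.35)² = 23.103 kPa
Final effective stress: σ'_f = σ'_0 + Δσ = 52.895 + 23.103 = 75.998 kPa.
Normally consolidated clay, so the full stress increment lies on the virgin compression line:
S_c = C_c·H/(1+e₀)·log₁₀(σ'_f/σ'_0) = 0.2×3.3/(1+1.16)×log₁₀(75.998/52.895)
    = 0.30556 × 0.15739 = 0.04809 m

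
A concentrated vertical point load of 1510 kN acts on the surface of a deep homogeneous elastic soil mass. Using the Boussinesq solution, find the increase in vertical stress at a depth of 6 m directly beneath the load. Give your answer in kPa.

Δσ_z ≈ 20 kPa

Boussinesq vertical stress below a point load on an elastic half-space:
Δσ_z = 3P/(2πz²) · [1 + (r/z)²]^(−5/2)
r/z = 0/6 = 0; [1+(r/z)²]^(−5/2) = 1.
Δσ_z = 3×1510/(2π×6²) × 1 = 20.027 × 1 = 20.03 kPa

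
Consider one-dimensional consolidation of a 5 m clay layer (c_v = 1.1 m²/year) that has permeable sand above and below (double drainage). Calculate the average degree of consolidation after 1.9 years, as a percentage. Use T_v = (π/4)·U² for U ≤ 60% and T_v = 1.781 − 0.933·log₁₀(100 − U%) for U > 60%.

Drainage path length: H_d = H/2 = 2.5 m (double drainage).
T_v = c_v·t/H_d² = 1.1×1.9/2.5² = 0.3344.
T_v = 0.3344 corresponds to the U > 60% branch:
U = 1 − 10^((1.781 − T_v)/0.933)/100 = 0.6448

U ≈ 64.5 %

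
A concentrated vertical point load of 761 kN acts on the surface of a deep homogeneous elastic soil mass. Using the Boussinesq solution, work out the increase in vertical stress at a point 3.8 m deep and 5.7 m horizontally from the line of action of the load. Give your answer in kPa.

Δσ_z ≈ 1.32 kPa

Boussinesq vertical stress below a point load on an elastic half-space:
Δσ_z = 3P/(2πz²) · [1 + (r/z)²]^(−5/2)
r/z = 5.7/3.8 = 1.5; [1+(r/z)²]^(−5/2) = 0.052516.
Δσ_z = 3×761/(2π×3.8²) × 0.052516 = 25.163 × 0.052516 = 1.321 kPa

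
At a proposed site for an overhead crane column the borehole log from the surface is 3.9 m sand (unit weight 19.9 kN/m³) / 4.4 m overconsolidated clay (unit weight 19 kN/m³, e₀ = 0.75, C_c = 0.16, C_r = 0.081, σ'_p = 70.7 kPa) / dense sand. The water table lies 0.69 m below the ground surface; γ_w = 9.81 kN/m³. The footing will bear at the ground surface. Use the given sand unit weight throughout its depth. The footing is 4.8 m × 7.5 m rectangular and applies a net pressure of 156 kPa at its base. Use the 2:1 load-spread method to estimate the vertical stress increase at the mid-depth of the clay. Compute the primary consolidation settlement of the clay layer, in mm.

S_c ≈ 73.4 mm

Mid-depth of clay below the ground surface: z = 3.9 + 4.4/2 = 6.1 m.
Total vertical stress at mid-clay: σ_v = 19.9×3.9 + 19×2.2 = 119.41 kPa.
Pore pressure: u = 9.81×(6.1 − 0.69) = 53.072 kPa.
Initial effective stress: σ'_0 = σ_v − u = 119.41 − 53.072 = 66.338 kPa.
Stress increase at mid-clay by the 2:1 spreading method:
Δσ = qBL/((B+z)(L+z)) = 156×4.8×7.5/((4.8+6.1)(7.5+6.1)) = 37.885 kPa
Final effective stress: σ'_f = 66.338 + 37.885 = 104.22 kPa.
σ'_f = 104.22 > σ'_p = 70.7 kPa, so the stress path crosses the preconsolidation pressure — recompression up to σ'_p, then virgin compression beyond:
S_c = H/(1+e₀)·[C_r·log₁₀(σ'_p/σ'_0) + C_c·log₁₀(σ'_f/σ'_p)]
    = 4.4/1.75 × [0.081×log₁₀(70.7/66.338) + 0.16×log₁₀(104.22/70.7)]
    = 2.5143 × [0.0022402 + 0.026965] = 0.07343 m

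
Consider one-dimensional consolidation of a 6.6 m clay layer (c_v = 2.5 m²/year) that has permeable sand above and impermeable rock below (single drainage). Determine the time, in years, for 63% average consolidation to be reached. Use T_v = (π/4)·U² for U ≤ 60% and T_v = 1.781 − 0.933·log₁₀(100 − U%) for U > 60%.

Drainage path length: H_d = H = 6.6 m (single drainage).
U > 60%: T_v = 1.781 − 0.933·log₁₀(100 − 63) = 0.31787.
t = T_v·H_d²/c_v = 0.31787×6.6²/2.5 = 5.539 years.

t ≈ 5.54 years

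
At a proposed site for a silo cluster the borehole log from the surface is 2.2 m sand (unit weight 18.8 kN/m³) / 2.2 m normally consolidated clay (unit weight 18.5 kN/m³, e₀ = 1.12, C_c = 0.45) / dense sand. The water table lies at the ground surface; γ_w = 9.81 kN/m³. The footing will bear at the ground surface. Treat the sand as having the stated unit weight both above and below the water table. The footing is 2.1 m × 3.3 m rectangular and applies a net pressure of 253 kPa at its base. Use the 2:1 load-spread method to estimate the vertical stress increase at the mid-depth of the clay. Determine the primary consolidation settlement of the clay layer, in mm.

Mid-depth of clay below the ground surface: z = 2.2 + 2.2/2 = 3.3 m.
Total vertical stress at mid-clay: σ_v = 18.8×2.2 + 18.5×1.1 = 61.71 kPa.
Pore pressure: u = 9.81×(3.3 − 0) = 32.373 kPa.
Initial effective stress: σ'_0 = σ_v − u = 61.71 − 32.373 = 29.337 kPa.
Stress increase at mid-clay by the 2:1 spreading method:
Δσ = qBL/((B+z)(L+z)) = 253×2.1×3.3/((2.1+3.3)(3.3+3.3)) = 49.194 kPa
Final effective stress: σ'_f = σ'_0 + Δσ = 29.337 + 49.194 = 78.531 kPa.
Normally consolidated clay, so the full stress increment lies on the virgin compression line:
S_c = C_c·H/(1+e₀)·log₁₀(σ'_f/σ'_0) = 0.45×2.2/(1+1.12)×log₁₀(78.531/29.337)
    = 0.46698 × 0.42763 = 0.1997 m

S_c ≈ 200 mm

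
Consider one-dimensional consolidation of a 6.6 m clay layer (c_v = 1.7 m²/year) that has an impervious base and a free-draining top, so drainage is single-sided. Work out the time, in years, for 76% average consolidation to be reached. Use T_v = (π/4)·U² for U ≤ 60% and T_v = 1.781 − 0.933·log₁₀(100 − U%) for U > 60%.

t ≈ 12.6 years

Drainage path length: H_d = H = 6.6 m (single drainage).
U > 60%: T_v = 1.781 − 0.933·log₁₀(100 − 76) = 0.49326.
t = T_v·H_d²/c_v = 0.49326×6.6²/1.7 = 12.64 years.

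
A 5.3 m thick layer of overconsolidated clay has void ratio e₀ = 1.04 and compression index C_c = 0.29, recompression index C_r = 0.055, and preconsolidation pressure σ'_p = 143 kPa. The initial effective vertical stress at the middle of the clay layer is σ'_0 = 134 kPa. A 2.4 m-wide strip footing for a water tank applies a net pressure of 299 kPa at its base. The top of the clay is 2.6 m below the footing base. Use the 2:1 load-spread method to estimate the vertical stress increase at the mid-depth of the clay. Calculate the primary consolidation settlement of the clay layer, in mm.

S_c ≈ 156 mm

Mid-depth of clay below the footing base: z = 2.6 + 5.3/2 = 5.25 m.
Stress increase at mid-clay by the 2:1 spreading method:
Δσ = qB/(B+z) = 299×2.4/(2.4+5.25) = 93.804 kPa
Final effective stress: σ'_f = 134 + 93.804 = 227.8 kPa.
σ'_f = 227.8 > σ'_p = 143 kPa, so the stress path crosses the preconsolidation pressure — recompression up to σ'_p, then virgin compression beyond:
S_c = H/(1+e₀)·[C_r·log₁₀(σ'_p/σ'_0) + C_c·log₁₀(σ'_f/σ'_p)]
    = 5.3/2.04 × [0.055×log₁₀(143/134) + 0.29×log₁₀(227.8/143)]
    = 2.598 × [0.0015527 + 0.058643] = 0.1564 m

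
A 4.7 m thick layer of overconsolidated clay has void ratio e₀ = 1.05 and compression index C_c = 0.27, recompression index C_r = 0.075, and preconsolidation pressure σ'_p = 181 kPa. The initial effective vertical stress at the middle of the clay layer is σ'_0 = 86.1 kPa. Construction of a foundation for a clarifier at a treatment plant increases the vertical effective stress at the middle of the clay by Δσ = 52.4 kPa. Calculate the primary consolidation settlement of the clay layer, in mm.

Final effective stress: σ'_f = 86.1 + 52.4 = 138.5 kPa.
σ'_f = 138.5 ≤ σ'_p = 181 kPa, so the clay remains overconsolidated and only the recompression index applies:
S_c = C_r·H/(1+e₀)·log₁₀(σ'_f/σ'_0) = 0.075×4.7/2.05×log₁₀(138.5/86.1)
    = 0.17195 × 0.20645 = 0.0355 m

S_c ≈ 35.5 mm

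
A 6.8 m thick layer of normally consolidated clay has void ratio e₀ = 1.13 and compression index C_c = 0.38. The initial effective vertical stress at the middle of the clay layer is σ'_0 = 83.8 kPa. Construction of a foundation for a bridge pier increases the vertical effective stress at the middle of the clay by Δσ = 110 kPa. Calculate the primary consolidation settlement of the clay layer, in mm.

S_c ≈ 442 mm

Final effective stress: σ'_f = σ'_0 + Δσ = 83.8 + 110 = 193.8 kPa.
Normally consolidated clay, so the full stress increment lies on the virgin compression line:
S_c = C_c·H/(1+e₀)·log₁₀(σ'_f/σ'_0) = 0.38×6.8/(1+1.13)×log₁₀(193.8/83.8)
    = 1.2131 × 0.36411 = 0.4417 m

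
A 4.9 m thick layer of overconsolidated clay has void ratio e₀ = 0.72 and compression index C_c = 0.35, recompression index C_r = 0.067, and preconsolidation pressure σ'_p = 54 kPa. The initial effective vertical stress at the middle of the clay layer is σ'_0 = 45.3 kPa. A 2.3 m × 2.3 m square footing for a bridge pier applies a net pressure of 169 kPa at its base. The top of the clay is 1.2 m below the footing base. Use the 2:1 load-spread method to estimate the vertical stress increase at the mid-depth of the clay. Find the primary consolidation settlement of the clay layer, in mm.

Mid-depth of clay below the footing base: z = 1.2 + 4.9/2 = 3.65 m.
Stress increase at mid-clay by the 2:1 spreading method:
Δσ = qBL/((B+z)(L+z)) = 169×2.3×2.3/((2.3+3.65)(2.3+3.65)) = 25.253 kPa
Final effective stress: σ'_f = 45.3 + 25.253 = 70.553 kPa.
σ'_f = 70.553 > σ'_p = 54 kPa, so the stress path crosses the preconsolidation pressure — recompression up to σ'_p, then virgin compression beyond:
S_c = H/(1+e₀)·[C_r·log₁₀(σ'_p/σ'_0) + C_c·log₁₀(σ'_f/σ'_p)]
    = 4.9/1.72 × [0.067×log₁₀(54/45.3) + 0.35×log₁₀(70.553/54)]
    = 2.8488 × [0.0051118 + 0.040643] = 0.1303 m

S_c ≈ 130 mm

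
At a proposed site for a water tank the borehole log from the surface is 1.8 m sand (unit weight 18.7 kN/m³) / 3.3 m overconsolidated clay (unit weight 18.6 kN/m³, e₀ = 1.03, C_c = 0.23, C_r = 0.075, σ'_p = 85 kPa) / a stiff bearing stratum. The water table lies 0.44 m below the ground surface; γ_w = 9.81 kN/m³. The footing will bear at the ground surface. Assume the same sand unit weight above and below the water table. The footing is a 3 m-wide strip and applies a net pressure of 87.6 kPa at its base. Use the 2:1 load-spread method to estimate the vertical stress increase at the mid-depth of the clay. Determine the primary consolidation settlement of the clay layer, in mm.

Mid-depth of clay below the ground surface: z = 1.8 + 3.3/2 = 3.45 m.
Total vertical stress at mid-clay: σ_v = 18.7×1.8 + 18.6×1.65 = 64.35 kPa.
Pore pressure: u = 9.81×(3.45 − 0.44) = 29.528 kPa.
Initial effective stress: σ'_0 = σ_v − u = 64.35 − 29.528 = 34.822 kPa.
Stress increase at mid-clay by the 2:1 spreading method:
Δσ = qB/(B+z) = 87.6×3/(3+3.45) = 40.744 kPa
Final effective stress: σ'_f = 34.822 + 40.744 = 75.566 kPa.
σ'_f = 75.566 ≤ σ'_p = 85 kPa, so the clay remains overconsolidated and only the recompression index applies:
S_c = C_r·H/(1+e₀)·log₁₀(σ'_f/σ'_0) = 0.075×3.3/2.03×log₁₀(75.566/34.822)
    = 0.12192 × 0.33647 = 0.04102 m

S_c ≈ 41 mm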